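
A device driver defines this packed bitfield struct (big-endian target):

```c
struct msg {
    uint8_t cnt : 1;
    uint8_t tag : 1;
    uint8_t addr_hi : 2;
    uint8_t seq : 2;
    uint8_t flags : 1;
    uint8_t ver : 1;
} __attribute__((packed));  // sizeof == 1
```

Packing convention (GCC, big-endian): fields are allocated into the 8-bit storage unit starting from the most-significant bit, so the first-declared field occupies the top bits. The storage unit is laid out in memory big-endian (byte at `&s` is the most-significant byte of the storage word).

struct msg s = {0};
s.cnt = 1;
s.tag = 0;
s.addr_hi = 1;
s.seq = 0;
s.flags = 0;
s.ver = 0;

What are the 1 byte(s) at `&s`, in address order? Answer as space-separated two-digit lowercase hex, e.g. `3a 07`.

90

cnt:1 = 1 → 0x1 << 7 → word 0x80
tag:1 = 0 → 0x0 << 6 → word 0x80
addr_hi:2 = 1 → 0x1 << 4 → word 0x90
seq:2 = 0 → 0x0 << 2 → word 0x90
flags:1 = 0 → 0x0 << 1 → word 0x90
ver:1 = 0 → 0x0 << 0 → word 0x90
word = 0x90 → big-endian bytes:
  [0]=0x90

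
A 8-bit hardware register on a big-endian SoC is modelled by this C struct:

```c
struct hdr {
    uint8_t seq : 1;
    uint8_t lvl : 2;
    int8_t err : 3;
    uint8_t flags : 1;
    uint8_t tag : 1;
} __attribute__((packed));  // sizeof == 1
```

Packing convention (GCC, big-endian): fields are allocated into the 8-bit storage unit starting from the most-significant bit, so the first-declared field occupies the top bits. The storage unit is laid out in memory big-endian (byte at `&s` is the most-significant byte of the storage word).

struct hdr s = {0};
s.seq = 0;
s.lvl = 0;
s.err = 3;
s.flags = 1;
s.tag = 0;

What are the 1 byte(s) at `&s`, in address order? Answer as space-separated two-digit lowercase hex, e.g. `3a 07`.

seq:1 = 0 → 0x0 << 7 → word 0x00
lvl:2 = 0 → 0x0 << 5 → word 0x00
err:3 = 3 → 0x3 << 2 → word 0x0c
flags:1 = 1 → 0x1 << 1 → word 0x0e
tag:1 = 0 → 0x0 << 0 → word 0x0e
word = 0x0e → big-endian bytes:
  [0]=0x0e

0e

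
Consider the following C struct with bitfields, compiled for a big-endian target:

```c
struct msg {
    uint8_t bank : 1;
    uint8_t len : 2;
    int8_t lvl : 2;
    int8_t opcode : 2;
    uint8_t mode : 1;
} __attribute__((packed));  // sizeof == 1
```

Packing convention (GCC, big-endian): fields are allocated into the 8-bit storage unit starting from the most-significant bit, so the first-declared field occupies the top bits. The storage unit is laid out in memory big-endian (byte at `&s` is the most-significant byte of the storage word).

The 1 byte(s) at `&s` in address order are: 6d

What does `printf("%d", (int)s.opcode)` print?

[0]=0x6d (big-endian) → word 0x6d
bank:1 @ bit 7 → (0x6d>>7)&0x1 = 0x0
len:2 @ bit 5 → (0x6d>>5)&0x3 = 0x3
lvl:2 @ bit 3 → (0x6d>>3)&0x3 = 0x1
opcode:2 @ bit 1 → (0x6d>>1)&0x3 = 0x2  ←
mode:1 @ bit 0 → (0x6d>>0)&0x1 = 0x1
opcode signed 2b, MSB=1: 2 - 4 = -2

-2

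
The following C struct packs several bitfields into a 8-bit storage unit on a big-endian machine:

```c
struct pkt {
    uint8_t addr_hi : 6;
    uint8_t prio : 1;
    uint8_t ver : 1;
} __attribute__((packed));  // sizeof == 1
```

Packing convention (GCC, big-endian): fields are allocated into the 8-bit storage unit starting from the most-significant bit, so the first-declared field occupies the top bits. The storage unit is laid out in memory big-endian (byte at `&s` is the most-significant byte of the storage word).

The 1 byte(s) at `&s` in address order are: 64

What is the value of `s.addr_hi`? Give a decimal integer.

25

[0]=0x64 (big-endian) → word 0x64
addr_hi [2+:6] = (word>>2) & 0x3f = 25  ←
prio [1+:1] = (word>>1) & 0x1 = 0
ver [0+:1] = (word>>0) & 0x1 = 0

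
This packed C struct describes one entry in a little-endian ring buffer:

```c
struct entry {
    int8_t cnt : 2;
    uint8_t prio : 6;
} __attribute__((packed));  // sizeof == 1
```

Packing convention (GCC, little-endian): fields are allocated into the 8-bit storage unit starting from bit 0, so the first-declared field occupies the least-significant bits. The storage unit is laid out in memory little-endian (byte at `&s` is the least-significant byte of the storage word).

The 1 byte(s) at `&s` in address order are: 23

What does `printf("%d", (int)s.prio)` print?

8

[0]=0x23 (little-endian) → word 0x23
cnt:2 @ bit 0 → (0x23>>0)&0x3 = 0x3
prio:6 @ bit 2 → (0x23>>2)&0x3f = 0x8  ←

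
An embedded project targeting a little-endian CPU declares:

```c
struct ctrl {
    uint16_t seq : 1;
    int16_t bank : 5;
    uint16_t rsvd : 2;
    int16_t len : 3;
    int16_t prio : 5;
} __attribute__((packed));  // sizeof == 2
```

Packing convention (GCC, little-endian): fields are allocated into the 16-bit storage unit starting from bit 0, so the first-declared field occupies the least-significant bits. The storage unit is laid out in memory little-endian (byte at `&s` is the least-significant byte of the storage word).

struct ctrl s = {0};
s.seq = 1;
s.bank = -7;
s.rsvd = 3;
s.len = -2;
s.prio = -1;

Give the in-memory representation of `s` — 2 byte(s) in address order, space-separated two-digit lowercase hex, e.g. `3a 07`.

f3 fe

[0+:1] seq=1 & 0x1 = 0x1; word=0x0001
[1+:5] bank=-7 & 0x1f = 0x19; word=0x0033
[6+:2] rsvd=3 & 0x3 = 0x3; word=0x00f3
[8+:3] len=-2 & 0x7 = 0x6; word=0x06f3
[11+:5] prio=-1 & 0x1f = 0x1f; word=0xfef3
word = 0xfef3 → little-endian bytes:
  [0]=0xf3  [1]=0xfe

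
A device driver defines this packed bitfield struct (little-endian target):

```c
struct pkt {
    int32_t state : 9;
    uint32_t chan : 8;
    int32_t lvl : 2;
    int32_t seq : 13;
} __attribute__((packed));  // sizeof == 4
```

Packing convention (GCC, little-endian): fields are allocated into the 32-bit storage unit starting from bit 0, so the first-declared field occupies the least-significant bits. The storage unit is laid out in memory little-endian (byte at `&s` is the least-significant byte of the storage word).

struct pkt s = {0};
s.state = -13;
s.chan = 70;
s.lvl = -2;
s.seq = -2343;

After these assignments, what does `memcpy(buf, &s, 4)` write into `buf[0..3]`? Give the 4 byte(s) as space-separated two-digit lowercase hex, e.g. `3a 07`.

state (9b) val=-13 bits=0x1f3 at bit 0: 0x000001f3
chan (8b) val=70 bits=0x46 at bit 9: 0x00008df3
lvl (2b) val=-2 bits=0x2 at bit 17: 0x00048df3
seq (13b) val=-2343 bits=0x16d9 at bit 19: 0xb6cc8df3
word = 0xb6cc8df3 → little-endian bytes:
  [0]=0xf3  [1]=0x8d  [2]=0xcc  [3]=0xb6

f3 8d cc b6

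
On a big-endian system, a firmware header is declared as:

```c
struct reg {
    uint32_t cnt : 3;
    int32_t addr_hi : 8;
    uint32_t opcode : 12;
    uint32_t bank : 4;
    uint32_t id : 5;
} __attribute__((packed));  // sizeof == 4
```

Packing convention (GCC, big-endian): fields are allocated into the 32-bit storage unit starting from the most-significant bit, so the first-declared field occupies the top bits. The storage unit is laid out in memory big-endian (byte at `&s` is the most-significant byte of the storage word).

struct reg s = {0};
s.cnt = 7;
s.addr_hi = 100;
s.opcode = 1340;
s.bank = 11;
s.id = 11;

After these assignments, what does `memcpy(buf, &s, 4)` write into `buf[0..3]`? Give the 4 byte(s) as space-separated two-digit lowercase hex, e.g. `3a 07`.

ec 8a 79 6b

[29+:3] cnt=7 & 0x7 = 0x7; word=0xe0000000
[21+:8] addr_hi=100 & 0xff = 0x64; word=0xec800000
[9+:12] opcode=1340 & 0xfff = 0x53c; word=0xec8a7800
[5+:4] bank=11 & 0xf = 0xb; word=0xec8a7960
[0+:5] id=11 & 0x1f = 0xb; word=0xec8a796b
word = 0xec8a796b → big-endian bytes:
  [0]=0xec  [1]=0x8a  [2]=0x79  [3]=0x6b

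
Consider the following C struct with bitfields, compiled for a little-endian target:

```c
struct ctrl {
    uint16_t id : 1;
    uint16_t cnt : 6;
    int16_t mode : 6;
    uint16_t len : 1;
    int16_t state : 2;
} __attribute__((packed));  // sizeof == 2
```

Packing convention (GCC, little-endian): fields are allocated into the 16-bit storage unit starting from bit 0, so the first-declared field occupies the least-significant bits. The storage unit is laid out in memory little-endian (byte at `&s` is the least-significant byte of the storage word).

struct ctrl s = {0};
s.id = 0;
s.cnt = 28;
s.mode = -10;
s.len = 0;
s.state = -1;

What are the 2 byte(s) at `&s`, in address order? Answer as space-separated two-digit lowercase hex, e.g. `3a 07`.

38 db

id:1 = 0 → 0x0 << 0 → word 0x0000
cnt:6 = 28 → 0x1c << 1 → word 0x0038
mode:6 = -10 → 0x36 << 7 → word 0x1b38
len:1 = 0 → 0x0 << 13 → word 0x1b38
state:2 = -1 → 0x3 << 14 → word 0xdb38
word = 0xdb38 → little-endian bytes:
  [0]=0x38  [1]=0xdb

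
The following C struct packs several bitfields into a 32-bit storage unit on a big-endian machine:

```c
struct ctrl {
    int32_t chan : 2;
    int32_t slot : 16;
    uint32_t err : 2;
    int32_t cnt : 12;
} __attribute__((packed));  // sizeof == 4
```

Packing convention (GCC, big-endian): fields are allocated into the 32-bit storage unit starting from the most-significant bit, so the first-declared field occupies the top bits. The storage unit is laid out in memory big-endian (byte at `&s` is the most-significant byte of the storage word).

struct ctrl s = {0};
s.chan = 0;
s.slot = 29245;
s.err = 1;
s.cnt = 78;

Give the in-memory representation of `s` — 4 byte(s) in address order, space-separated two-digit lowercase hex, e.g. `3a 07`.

1c 8f 50 4e

chan:2 = 0 → 0x0 << 30 → word 0x00000000
slot:16 = 29245 → 0x723d << 14 → word 0x1c8f4000
err:2 = 1 → 0x1 << 12 → word 0x1c8f5000
cnt:12 = 78 → 0x4e << 0 → word 0x1c8f504e
word = 0x1c8f504e → big-endian bytes:
  [0]=0x1c  [1]=0x8f  [2]=0x50  [3]=0x4e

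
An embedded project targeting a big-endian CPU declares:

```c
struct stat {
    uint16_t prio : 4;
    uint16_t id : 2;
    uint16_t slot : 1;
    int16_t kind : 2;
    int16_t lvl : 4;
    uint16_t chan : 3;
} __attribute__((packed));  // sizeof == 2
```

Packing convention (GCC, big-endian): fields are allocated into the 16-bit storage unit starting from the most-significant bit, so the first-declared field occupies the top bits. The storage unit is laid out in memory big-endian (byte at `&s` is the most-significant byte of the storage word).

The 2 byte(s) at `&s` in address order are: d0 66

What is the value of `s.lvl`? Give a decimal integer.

[0]=0xd0 [1]=0x66 (big-endian) → word 0xd066
prio:4 @ bit 12 → (0xd066>>12)&0xf = 0xd
id:2 @ bit 10 → (0xd066>>10)&0x3 = 0x0
slot:1 @ bit 9 → (0xd066>>9)&0x1 = 0x0
kind:2 @ bit 7 → (0xd066>>7)&0x3 = 0x0
lvl:4 @ bit 3 → (0xd066>>3)&0xf = 0xc  ←
chan:3 @ bit 0 → (0xd066>>0)&0x7 = 0x6
lvl signed 4b, MSB=1: 12 - 16 = -4

-4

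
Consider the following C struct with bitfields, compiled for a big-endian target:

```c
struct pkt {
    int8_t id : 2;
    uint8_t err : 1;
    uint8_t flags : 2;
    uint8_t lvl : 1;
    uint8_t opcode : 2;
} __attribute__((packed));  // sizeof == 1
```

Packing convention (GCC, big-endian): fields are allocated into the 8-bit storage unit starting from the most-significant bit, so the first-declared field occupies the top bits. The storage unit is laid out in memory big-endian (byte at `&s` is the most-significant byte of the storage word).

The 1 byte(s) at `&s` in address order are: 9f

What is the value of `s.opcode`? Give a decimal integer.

[0]=0x9f (big-endian) → word 0x9f
id:2 @ bit 6 → (0x9f>>6)&0x3 = 0x2
err:1 @ bit 5 → (0x9f>>5)&0x1 = 0x0
flags:2 @ bit 3 → (0x9f>>3)&0x3 = 0x3
lvl:1 @ bit 2 → (0x9f>>2)&0x1 = 0x1
opcode:2 @ bit 0 → (0x9f>>0)&0x3 = 0x3  ←

3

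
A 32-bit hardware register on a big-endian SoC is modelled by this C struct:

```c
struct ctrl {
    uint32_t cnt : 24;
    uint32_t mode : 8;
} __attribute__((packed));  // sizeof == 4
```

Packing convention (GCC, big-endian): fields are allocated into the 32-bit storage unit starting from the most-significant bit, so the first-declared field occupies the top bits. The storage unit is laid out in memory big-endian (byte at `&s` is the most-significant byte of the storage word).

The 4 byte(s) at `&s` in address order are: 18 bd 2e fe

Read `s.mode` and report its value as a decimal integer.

254

[0]=0x18 [1]=0xbd [2]=0x2e [3]=0xfe (big-endian) → word 0x18bd2efe
cnt [8+:24] = (word>>8) & 0xffffff = 1621294
mode [0+:8] = (word>>0) & 0xff = 254  ←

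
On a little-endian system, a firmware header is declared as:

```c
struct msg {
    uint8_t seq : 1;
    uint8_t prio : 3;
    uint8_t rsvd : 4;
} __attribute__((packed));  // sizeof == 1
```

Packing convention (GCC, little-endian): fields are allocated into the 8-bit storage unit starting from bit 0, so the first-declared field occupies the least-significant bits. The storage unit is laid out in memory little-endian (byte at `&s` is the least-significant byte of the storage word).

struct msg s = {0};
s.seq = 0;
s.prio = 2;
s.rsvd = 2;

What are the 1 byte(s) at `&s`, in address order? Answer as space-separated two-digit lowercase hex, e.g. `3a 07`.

[0+:1] seq=0 & 0x1 = 0x0; word=0x00
[1+:3] prio=2 & 0x7 = 0x2; word=0x04
[4+:4] rsvd=2 & 0xf = 0x2; word=0x24
word = 0x24 → little-endian bytes:
  [0]=0x24

24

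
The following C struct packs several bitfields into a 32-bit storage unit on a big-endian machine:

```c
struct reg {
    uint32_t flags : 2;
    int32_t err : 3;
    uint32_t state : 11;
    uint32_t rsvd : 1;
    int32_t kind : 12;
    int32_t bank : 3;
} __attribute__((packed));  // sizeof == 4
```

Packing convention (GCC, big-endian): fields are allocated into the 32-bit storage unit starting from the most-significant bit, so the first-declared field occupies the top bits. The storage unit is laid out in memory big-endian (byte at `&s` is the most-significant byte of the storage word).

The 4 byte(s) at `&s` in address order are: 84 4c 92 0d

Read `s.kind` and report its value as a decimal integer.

577

[0]=0x84 [1]=0x4c [2]=0x92 [3]=0x0d (big-endian) → word 0x844c920d
flags [30+:2] = (word>>30) & 0x3 = 2
err [27+:3] = (word>>27) & 0x7 = 0
state [16+:11] = (word>>16) & 0x7ff = 1100
rsvd [15+:1] = (word>>15) & 0x1 = 1
kind [3+:12] = (word>>3) & 0xfff = 577  ←
bank [0+:3] = (word>>0) & 0x7 = 5
kind signed 12b, MSB=0: value = 577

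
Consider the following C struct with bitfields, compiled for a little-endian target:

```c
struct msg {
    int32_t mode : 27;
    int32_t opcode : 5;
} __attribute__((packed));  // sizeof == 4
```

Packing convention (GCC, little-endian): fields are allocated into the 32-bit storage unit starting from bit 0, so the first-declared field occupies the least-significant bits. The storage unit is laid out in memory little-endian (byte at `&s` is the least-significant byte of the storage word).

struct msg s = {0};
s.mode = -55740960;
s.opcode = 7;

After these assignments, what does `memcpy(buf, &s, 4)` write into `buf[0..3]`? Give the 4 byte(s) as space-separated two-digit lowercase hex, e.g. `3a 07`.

e0 75 ad 3c

mode:27 = -55740960 → 0x4ad75e0 << 0 → word 0x04ad75e0
opcode:5 = 7 → 0x7 << 27 → word 0x3cad75e0
word = 0x3cad75e0 → little-endian bytes:
  [0]=0xe0  [1]=0x75  [2]=0xad  [3]=0x3c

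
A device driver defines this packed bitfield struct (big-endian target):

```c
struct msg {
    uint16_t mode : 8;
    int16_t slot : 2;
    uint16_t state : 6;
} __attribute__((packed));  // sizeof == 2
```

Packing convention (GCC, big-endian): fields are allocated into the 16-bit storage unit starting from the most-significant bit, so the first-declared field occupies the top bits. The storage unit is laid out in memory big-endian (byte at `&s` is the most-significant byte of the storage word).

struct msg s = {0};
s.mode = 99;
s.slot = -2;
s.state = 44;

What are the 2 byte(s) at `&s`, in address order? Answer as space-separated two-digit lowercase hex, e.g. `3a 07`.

63 ac

mode (8b) val=99 bits=0x63 at bit 8: 0x6300
slot (2b) val=-2 bits=0x2 at bit 6: 0x6380
state (6b) val=44 bits=0x2c at bit 0: 0x63ac
word = 0x63ac → big-endian bytes:
  [0]=0x63  [1]=0xac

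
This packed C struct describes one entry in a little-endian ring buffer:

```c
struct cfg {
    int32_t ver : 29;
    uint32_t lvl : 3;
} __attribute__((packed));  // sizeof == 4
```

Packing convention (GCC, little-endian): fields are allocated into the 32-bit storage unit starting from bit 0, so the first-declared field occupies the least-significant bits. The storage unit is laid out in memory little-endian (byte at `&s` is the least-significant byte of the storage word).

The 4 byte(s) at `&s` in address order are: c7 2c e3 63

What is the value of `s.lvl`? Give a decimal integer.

3

[0]=0xc7 [1]=0x2c [2]=0xe3 [3]=0x63 (little-endian) → word 0x63e32cc7
ver [0+:29] = (word>>0) & 0x1fffffff = 65219783
lvl [29+:3] = (word>>29) & 0x7 = 3  ←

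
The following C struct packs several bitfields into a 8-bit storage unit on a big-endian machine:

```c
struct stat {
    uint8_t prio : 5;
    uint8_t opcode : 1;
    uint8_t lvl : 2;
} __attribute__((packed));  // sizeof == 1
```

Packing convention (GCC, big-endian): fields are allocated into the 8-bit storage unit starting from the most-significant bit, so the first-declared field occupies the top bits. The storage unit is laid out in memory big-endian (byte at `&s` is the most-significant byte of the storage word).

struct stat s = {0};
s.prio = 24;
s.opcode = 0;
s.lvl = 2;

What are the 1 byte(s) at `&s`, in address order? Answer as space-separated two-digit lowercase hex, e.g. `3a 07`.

c2

prio (5b) val=24 bits=0x18 at bit 3: 0xc0
opcode (1b) val=0 bits=0x0 at bit 2: 0xc0
lvl (2b) val=2 bits=0x2 at bit 0: 0xc2
word = 0xc2 → big-endian bytes:
  [0]=0xc2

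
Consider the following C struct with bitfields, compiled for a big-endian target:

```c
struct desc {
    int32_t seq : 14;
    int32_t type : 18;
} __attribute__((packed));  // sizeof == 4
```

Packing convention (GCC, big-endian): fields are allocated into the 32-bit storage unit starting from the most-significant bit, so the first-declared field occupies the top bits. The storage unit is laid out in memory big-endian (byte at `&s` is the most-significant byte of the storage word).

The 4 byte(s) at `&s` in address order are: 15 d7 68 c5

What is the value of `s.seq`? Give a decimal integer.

[0]=0x15 [1]=0xd7 [2]=0x68 [3]=0xc5 (big-endian) → word 0x15d768c5
seq:14 @ bit 18 → (0x15d768c5>>18)&0x3fff = 0x575  ←
type:18 @ bit 0 → (0x15d768c5>>0)&0x3ffff = 0x368c5
seq signed 14b, MSB=0: value = 1397

1397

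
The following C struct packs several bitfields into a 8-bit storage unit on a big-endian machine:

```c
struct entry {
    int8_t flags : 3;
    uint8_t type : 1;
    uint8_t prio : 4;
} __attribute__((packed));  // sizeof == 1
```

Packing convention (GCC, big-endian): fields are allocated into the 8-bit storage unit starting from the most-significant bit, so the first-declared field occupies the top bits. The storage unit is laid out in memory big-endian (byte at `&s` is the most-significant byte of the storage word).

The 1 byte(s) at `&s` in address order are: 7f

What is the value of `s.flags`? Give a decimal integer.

3

[0]=0x7f (big-endian) → word 0x7f
flags [5+:3] = (word>>5) & 0x7 = 3  ←
type [4+:1] = (word>>4) & 0x1 = 1
prio [0+:4] = (word>>0) & 0xf = 15
flags signed 3b, MSB=0: value = 3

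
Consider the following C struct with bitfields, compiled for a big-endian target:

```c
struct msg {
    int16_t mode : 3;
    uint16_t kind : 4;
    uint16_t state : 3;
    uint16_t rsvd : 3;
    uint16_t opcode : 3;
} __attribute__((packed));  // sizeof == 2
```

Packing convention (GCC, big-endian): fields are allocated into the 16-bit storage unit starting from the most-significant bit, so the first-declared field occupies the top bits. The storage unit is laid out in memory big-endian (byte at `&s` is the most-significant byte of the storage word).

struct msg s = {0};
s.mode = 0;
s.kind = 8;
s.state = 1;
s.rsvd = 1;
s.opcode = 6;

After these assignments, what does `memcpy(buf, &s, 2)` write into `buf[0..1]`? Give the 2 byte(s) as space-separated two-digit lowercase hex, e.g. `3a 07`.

mode:3 = 0 → 0x0 << 13 → word 0x0000
kind:4 = 8 → 0x8 << 9 → word 0x1000
state:3 = 1 → 0x1 << 6 → word 0x1040
rsvd:3 = 1 → 0x1 << 3 → word 0x1048
opcode:3 = 6 → 0x6 << 0 → word 0x104e
word = 0x104e → big-endian bytes:
  [0]=0x10  [1]=0x4e

10 4e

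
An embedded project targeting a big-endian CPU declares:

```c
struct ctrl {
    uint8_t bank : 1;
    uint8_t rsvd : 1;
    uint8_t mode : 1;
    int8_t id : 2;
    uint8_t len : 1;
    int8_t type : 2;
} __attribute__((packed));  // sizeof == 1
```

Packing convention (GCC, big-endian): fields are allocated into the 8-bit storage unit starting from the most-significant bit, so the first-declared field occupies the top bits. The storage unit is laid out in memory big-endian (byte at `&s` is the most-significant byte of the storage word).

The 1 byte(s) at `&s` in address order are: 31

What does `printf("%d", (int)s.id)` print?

[0]=0x31 (big-endian) → word 0x31
bank:1 @ bit 7 → (0x31>>7)&0x1 = 0x0
rsvd:1 @ bit 6 → (0x31>>6)&0x1 = 0x0
mode:1 @ bit 5 → (0x31>>5)&0x1 = 0x1
id:2 @ bit 3 → (0x31>>3)&0x3 = 0x2  ←
len:1 @ bit 2 → (0x31>>2)&0x1 = 0x0
type:2 @ bit 0 → (0x31>>0)&0x3 = 0x1
id signed 2b, MSB=1: 2 - 4 = -2

-2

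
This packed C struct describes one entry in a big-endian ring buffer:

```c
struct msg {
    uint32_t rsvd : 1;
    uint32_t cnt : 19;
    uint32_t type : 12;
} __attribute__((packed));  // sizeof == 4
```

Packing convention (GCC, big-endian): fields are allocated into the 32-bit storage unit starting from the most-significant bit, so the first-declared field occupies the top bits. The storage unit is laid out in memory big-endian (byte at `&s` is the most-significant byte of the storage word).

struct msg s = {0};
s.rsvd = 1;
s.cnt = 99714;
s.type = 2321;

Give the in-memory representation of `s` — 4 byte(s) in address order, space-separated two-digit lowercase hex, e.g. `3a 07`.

98 58 29 11

rsvd (1b) val=1 bits=0x1 at bit 31: 0x80000000
cnt (19b) val=99714 bits=0x18582 at bit 12: 0x98582000
type (12b) val=2321 bits=0x911 at bit 0: 0x98582911
word = 0x98582911 → big-endian bytes:
  [0]=0x98  [1]=0x58  [2]=0x29  [3]=0x11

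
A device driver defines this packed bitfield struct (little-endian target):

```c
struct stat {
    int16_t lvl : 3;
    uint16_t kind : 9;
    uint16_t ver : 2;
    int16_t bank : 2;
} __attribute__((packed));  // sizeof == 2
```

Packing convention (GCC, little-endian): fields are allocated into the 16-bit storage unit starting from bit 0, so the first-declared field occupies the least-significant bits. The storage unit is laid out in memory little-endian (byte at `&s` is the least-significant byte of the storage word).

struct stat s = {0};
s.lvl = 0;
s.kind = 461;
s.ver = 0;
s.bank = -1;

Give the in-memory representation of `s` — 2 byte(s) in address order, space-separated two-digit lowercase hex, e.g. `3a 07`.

68 ce

lvl (3b) val=0 bits=0x0 at bit 0: 0x0000
kind (9b) val=461 bits=0x1cd at bit 3: 0x0e68
ver (2b) val=0 bits=0x0 at bit 12: 0x0e68
bank (2b) val=-1 bits=0x3 at bit 14: 0xce68
word = 0xce68 → little-endian bytes:
  [0]=0x68  [1]=0xce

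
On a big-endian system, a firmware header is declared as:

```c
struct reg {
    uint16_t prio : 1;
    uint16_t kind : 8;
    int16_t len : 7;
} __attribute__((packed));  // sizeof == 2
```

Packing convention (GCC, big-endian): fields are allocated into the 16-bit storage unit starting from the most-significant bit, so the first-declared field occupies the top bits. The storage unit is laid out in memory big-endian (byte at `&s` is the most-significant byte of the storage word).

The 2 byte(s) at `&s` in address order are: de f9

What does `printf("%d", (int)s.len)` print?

[0]=0xde [1]=0xf9 (big-endian) → word 0xdef9
prio:1 @ bit 15 → (0xdef9>>15)&0x1 = 0x1
kind:8 @ bit 7 → (0xdef9>>7)&0xff = 0xbd
len:7 @ bit 0 → (0xdef9>>0)&0x7f = 0x79  ←
len signed 7b, MSB=1: 121 - 128 = -7

-7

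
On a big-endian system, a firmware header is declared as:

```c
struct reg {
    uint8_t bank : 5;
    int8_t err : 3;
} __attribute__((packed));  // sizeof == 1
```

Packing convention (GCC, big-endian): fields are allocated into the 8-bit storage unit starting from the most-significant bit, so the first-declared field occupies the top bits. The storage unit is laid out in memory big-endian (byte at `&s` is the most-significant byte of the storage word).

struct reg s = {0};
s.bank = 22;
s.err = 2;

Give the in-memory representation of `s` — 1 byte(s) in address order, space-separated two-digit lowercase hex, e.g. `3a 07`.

[3+:5] bank=22 & 0x1f = 0x16; word=0xb0
[0+:3] err=2 & 0x7 = 0x2; word=0xb2
word = 0xb2 → big-endian bytes:
  [0]=0xb2

b2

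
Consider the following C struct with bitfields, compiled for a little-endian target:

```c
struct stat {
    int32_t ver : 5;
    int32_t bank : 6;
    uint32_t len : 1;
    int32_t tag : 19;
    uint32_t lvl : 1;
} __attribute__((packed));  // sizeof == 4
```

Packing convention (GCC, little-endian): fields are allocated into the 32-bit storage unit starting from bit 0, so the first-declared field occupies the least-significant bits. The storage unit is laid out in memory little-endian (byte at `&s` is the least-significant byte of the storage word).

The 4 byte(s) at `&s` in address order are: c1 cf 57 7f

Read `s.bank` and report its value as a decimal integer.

-2

[0]=0xc1 [1]=0xcf [2]=0x57 [3]=0x7f (little-endian) → word 0x7f57cfc1
ver:5 @ bit 0 → (0x7f57cfc1>>0)&0x1f = 0x1
bank:6 @ bit 5 → (0x7f57cfc1>>5)&0x3f = 0x3e  ←
len:1 @ bit 11 → (0x7f57cfc1>>11)&0x1 = 0x1
tag:19 @ bit 12 → (0x7f57cfc1>>12)&0x7ffff = 0x7f57c
lvl:1 @ bit 31 → (0x7f57cfc1>>31)&0x1 = 0x0
bank signed 6b, MSB=1: 62 - 64 = -2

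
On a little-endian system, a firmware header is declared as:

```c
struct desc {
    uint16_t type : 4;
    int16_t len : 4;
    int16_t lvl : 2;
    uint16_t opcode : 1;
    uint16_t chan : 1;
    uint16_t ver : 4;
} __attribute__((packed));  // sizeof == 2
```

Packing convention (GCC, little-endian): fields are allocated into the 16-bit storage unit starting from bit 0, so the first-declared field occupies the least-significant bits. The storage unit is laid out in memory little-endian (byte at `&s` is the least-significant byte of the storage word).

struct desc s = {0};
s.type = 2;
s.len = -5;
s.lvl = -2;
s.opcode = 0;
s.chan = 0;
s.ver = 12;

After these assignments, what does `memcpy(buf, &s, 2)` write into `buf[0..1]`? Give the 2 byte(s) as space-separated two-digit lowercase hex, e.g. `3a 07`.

b2 c2

[0+:4] type=2 & 0xf = 0x2; word=0x0002
[4+:4] len=-5 & 0xf = 0xb; word=0x00b2
[8+:2] lvl=-2 & 0x3 = 0x2; word=0x02b2
[10+:1] opcode=0 & 0x1 = 0x0; word=0x02b2
[11+:1] chan=0 & 0x1 = 0x0; word=0x02b2
[12+:4] ver=12 & 0xf = 0xc; word=0xc2b2
word = 0xc2b2 → little-endian bytes:
  [0]=0xb2  [1]=0xc2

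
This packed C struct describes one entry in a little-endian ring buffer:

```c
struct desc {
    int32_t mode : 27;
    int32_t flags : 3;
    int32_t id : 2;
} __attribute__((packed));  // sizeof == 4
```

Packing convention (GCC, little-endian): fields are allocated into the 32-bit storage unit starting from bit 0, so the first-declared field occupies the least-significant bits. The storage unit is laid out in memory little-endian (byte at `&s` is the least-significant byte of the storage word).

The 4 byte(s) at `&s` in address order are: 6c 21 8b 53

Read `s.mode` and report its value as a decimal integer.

59449708

[0]=0x6c [1]=0x21 [2]=0x8b [3]=0x53 (little-endian) → word 0x538b216c
mode:27 @ bit 0 → (0x538b216c>>0)&0x7ffffff = 0x38b216c  ←
flags:3 @ bit 27 → (0x538b216c>>27)&0x7 = 0x2
id:2 @ bit 30 → (0x538b216c>>30)&0x3 = 0x1
mode signed 27b, MSB=0: value = 59449708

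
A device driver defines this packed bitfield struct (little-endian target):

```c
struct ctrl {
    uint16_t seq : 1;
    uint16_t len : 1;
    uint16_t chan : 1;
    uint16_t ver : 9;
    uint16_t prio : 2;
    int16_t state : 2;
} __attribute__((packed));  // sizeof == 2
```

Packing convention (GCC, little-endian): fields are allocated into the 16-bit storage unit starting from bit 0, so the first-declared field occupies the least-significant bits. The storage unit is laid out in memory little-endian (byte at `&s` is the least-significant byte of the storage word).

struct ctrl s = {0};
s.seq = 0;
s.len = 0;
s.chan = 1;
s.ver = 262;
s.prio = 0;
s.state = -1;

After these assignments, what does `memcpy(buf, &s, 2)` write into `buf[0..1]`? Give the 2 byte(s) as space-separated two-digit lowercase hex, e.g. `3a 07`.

34 c8

[0+:1] seq=0 & 0x1 = 0x0; word=0x0000
[1+:1] len=0 & 0x1 = 0x0; word=0x0000
[2+:1] chan=1 & 0x1 = 0x1; word=0x0004
[3+:9] ver=262 & 0x1ff = 0x106; word=0x0834
[12+:2] prio=0 & 0x3 = 0x0; word=0x0834
[14+:2] state=-1 & 0x3 = 0x3; word=0xc834
word = 0xc834 → little-endian bytes:
  [0]=0x34  [1]=0xc8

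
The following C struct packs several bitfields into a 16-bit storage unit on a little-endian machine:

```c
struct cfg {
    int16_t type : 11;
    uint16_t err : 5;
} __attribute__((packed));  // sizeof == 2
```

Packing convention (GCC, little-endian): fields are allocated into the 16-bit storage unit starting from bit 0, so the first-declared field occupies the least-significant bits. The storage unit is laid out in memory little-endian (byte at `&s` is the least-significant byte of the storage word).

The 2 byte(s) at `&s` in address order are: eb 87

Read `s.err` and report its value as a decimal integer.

[0]=0xeb [1]=0x87 (little-endian) → word 0x87eb
type:11 @ bit 0 → (0x87eb>>0)&0x7ff = 0x7eb
err:5 @ bit 11 → (0x87eb>>11)&0x1f = 0x10  ←

16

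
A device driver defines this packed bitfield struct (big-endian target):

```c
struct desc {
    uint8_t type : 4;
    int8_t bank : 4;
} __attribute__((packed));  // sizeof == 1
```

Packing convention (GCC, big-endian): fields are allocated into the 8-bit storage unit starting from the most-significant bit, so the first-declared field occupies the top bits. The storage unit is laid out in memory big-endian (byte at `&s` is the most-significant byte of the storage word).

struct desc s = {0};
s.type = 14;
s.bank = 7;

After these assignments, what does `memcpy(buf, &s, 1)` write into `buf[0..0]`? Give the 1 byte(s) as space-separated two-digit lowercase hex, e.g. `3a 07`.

[4+:4] type=14 & 0xf = 0xe; word=0xe0
[0+:4] bank=7 & 0xf = 0x7; word=0xe7
word = 0xe7 → big-endian bytes:
  [0]=0xe7

e7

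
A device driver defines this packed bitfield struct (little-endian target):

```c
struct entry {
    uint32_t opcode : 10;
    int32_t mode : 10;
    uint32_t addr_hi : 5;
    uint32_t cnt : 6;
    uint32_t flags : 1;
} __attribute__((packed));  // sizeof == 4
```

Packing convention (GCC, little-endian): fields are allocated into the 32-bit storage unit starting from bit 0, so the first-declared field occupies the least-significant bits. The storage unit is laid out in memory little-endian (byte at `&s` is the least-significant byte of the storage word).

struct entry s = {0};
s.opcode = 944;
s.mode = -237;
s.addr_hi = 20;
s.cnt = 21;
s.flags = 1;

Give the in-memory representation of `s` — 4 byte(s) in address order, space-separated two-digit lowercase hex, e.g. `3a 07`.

b0 4f 4c ab

[0+:10] opcode=944 & 0x3ff = 0x3b0; word=0x000003b0
[10+:10] mode=-237 & 0x3ff = 0x313; word=0x000c4fb0
[20+:5] addr_hi=20 & 0x1f = 0x14; word=0x014c4fb0
[25+:6] cnt=21 & 0x3f = 0x15; word=0x2b4c4fb0
[31+:1] flags=1 & 0x1 = 0x1; word=0xab4c4fb0
word = 0xab4c4fb0 → little-endian bytes:
  [0]=0xb0  [1]=0x4f  [2]=0x4c  [3]=0xab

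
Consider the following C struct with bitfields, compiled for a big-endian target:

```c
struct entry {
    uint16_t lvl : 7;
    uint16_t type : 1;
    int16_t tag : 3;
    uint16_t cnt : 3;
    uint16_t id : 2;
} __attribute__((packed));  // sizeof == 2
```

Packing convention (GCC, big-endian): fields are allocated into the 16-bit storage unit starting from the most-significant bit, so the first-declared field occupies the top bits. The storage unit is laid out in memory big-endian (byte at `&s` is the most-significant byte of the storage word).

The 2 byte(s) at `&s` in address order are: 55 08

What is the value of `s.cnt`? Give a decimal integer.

[0]=0x55 [1]=0x08 (big-endian) → word 0x5508
lvl:7 @ bit 9 → (0x5508>>9)&0x7f = 0x2a
type:1 @ bit 8 → (0x5508>>8)&0x1 = 0x1
tag:3 @ bit 5 → (0x5508>>5)&0x7 = 0x0
cnt:3 @ bit 2 → (0x5508>>2)&0x7 = 0x2  ←
id:2 @ bit 0 → (0x5508>>0)&0x3 = 0x0

2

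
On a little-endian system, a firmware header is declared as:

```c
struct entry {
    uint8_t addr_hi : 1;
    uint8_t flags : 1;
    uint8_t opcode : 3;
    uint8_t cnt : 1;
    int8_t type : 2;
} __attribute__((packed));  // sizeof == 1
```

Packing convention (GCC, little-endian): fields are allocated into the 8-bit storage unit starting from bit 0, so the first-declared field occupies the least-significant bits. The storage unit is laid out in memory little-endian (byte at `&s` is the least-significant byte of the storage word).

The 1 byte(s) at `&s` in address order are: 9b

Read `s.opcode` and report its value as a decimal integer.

6

[0]=0x9b (little-endian) → word 0x9b
addr_hi [0+:1] = (word>>0) & 0x1 = 1
flags [1+:1] = (word>>1) & 0x1 = 1
opcode [2+:3] = (word>>2) & 0x7 = 6  ←
cnt [5+:1] = (word>>5) & 0x1 = 0
type [6+:2] = (word>>6) & 0x3 = 2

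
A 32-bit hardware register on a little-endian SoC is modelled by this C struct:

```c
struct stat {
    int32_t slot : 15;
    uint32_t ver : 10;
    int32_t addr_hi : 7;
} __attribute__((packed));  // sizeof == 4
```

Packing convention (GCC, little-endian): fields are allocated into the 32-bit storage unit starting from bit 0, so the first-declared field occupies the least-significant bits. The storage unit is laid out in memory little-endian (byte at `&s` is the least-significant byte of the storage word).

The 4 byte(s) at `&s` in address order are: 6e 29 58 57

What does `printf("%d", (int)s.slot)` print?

[0]=0x6e [1]=0x29 [2]=0x58 [3]=0x57 (little-endian) → word 0x5758296e
slot [0+:15] = (word>>0) & 0x7fff = 10606  ←
ver [15+:10] = (word>>15) & 0x3ff = 688
addr_hi [25+:7] = (word>>25) & 0x7f = 43
slot signed 15b, MSB=0: value = 10606

10606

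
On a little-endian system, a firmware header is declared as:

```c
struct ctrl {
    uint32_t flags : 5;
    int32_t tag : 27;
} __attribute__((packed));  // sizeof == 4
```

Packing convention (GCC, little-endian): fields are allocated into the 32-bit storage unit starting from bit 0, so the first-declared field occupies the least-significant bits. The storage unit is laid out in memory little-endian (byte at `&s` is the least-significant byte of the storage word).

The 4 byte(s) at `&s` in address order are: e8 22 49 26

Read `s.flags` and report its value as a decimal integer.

[0]=0xe8 [1]=0x22 [2]=0x49 [3]=0x26 (little-endian) → word 0x264922e8
flags:5 @ bit 0 → (0x264922e8>>0)&0x1f = 0x8  ←
tag:27 @ bit 5 → (0x264922e8>>5)&0x7ffffff = 0x1324917

8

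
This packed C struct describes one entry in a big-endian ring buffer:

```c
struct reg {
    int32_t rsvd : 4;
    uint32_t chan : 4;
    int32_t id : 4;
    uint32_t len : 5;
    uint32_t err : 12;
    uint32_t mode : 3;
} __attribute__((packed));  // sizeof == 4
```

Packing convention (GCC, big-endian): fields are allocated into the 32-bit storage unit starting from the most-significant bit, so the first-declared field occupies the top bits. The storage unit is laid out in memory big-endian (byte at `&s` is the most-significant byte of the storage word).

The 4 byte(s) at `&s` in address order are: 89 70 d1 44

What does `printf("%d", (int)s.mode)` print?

[0]=0x89 [1]=0x70 [2]=0xd1 [3]=0x44 (big-endian) → word 0x8970d144
rsvd [28+:4] = (word>>28) & 0xf = 8
chan [24+:4] = (word>>24) & 0xf = 9
id [20+:4] = (word>>20) & 0xf = 7
len [15+:5] = (word>>15) & 0x1f = 1
err [3+:12] = (word>>3) & 0xfff = 2600
mode [0+:3] = (word>>0) & 0x7 = 4  ←

4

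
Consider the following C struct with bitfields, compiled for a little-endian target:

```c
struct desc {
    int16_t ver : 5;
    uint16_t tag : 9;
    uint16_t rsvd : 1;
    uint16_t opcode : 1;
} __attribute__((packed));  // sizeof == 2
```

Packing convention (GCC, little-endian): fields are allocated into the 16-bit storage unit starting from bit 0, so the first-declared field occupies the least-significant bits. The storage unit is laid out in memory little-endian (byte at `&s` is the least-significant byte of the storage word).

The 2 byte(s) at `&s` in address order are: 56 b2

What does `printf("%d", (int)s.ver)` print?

[0]=0x56 [1]=0xb2 (little-endian) → word 0xb256
ver [0+:5] = (word>>0) & 0x1f = 22  ←
tag [5+:9] = (word>>5) & 0x1ff = 402
rsvd [14+:1] = (word>>14) & 0x1 = 0
opcode [15+:1] = (word>>15) & 0x1 = 1
ver signed 5b, MSB=1: 22 - 32 = -10

-10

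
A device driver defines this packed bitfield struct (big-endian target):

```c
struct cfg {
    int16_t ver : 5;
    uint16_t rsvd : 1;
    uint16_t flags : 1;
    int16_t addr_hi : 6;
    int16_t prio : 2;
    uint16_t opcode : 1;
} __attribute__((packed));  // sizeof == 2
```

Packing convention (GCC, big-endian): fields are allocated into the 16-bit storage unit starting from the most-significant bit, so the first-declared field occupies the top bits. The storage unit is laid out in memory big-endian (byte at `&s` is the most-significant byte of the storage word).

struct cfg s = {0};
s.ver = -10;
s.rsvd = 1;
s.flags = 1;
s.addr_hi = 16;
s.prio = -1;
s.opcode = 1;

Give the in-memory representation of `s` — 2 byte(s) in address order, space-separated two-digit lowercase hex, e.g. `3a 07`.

ver (5b) val=-10 bits=0x16 at bit 11: 0xb000
rsvd (1b) val=1 bits=0x1 at bit 10: 0xb400
flags (1b) val=1 bits=0x1 at bit 9: 0xb600
addr_hi (6b) val=16 bits=0x10 at bit 3: 0xb680
prio (2b) val=-1 bits=0x3 at bit 1: 0xb686
opcode (1b) val=1 bits=0x1 at bit 0: 0xb687
word = 0xb687 → big-endian bytes:
  [0]=0xb6  [1]=0x87

b6 87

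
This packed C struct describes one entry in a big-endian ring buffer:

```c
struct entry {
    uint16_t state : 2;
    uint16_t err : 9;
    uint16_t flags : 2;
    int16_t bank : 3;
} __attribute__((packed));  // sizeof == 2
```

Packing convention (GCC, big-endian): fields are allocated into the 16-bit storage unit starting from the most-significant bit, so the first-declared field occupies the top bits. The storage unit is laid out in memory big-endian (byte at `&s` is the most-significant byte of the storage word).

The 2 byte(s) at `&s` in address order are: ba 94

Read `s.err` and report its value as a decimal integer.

[0]=0xba [1]=0x94 (big-endian) → word 0xba94
state:2 @ bit 14 → (0xba94>>14)&0x3 = 0x2
err:9 @ bit 5 → (0xba94>>5)&0x1ff = 0x1d4  ←
flags:2 @ bit 3 → (0xba94>>3)&0x3 = 0x2
bank:3 @ bit 0 → (0xba94>>0)&0x7 = 0x4

468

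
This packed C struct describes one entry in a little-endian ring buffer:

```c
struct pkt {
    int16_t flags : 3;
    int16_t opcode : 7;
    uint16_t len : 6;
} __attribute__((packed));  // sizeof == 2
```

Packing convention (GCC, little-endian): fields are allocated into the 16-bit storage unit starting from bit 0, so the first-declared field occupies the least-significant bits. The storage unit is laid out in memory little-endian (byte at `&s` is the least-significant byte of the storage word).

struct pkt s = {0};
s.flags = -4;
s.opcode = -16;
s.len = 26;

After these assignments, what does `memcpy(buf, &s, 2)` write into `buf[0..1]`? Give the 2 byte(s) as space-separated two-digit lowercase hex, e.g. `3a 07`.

flags (3b) val=-4 bits=0x4 at bit 0: 0x0004
opcode (7b) val=-16 bits=0x70 at bit 3: 0x0384
len (6b) val=26 bits=0x1a at bit 10: 0x6b84
word = 0x6b84 → little-endian bytes:
  [0]=0x84  [1]=0x6b

84 6b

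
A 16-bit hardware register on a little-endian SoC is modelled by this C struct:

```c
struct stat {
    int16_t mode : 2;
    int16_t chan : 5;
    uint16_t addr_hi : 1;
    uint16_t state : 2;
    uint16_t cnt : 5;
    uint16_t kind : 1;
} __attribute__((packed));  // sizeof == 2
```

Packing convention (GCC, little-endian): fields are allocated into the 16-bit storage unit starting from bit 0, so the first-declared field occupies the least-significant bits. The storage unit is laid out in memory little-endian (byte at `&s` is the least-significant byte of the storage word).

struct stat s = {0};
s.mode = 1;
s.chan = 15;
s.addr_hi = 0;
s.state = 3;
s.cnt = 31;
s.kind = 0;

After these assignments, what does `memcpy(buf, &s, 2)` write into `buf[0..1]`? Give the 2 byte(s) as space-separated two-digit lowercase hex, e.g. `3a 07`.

mode:2 = 1 → 0x1 << 0 → word 0x0001
chan:5 = 15 → 0xf << 2 → word 0x003d
addr_hi:1 = 0 → 0x0 << 7 → word 0x003d
state:2 = 3 → 0x3 << 8 → word 0x033d
cnt:5 = 31 → 0x1f << 10 → word 0x7f3d
kind:1 = 0 → 0x0 << 15 → word 0x7f3d
word = 0x7f3d → little-endian bytes:
  [0]=0x3d  [1]=0x7f

3d 7f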